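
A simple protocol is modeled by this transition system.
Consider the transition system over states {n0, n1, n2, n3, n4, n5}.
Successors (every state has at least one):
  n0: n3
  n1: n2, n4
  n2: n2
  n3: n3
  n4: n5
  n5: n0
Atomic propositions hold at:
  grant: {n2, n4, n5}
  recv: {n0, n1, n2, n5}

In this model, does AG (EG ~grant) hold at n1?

No

Sat(~grant) = {n0, n1, n3}
EG ~grant: greatest fixpoint, start Z0 = {n0, n1, n3}, keep only states in Sat with some successor in Z. Z1 = {n0, n3}; fixed.
Sat(EG ~grant) = {n0, n3}
AG (EG ~grant): greatest fixpoint, start Z0 = {n0, n3}, keep only states in Sat with every successor in Z. Already a fixed point.
Sat(AG (EG ~grant)) = {n0, n3}
n1 ∉ Sat(AG (EG ~grant)) = {n0, n3}, so the formula does not hold at n1.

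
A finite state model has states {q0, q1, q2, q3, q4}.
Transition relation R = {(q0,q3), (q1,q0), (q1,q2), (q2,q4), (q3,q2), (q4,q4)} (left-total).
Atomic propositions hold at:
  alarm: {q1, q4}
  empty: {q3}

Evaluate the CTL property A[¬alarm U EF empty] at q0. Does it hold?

Sat(¬alarm) = {q0, q2, q3}
EF empty: least fixpoint, start Z0 = {q3}, add states with some successor in Z. Z1 = {q0, q3}; Z2 = {q0, q1, q3}; fixed.
Sat(EF empty) = {q0, q1, q3}
A[¬alarm U EF empty]: least fixpoint, start Z0 = Sat(EF empty) = {q0, q1, q3}, add states in Sat(¬alarm) with every successor in Z. Already a fixed point.
Sat(A[¬alarm U EF empty]) = {q0, q1, q3}
q0 ∈ Sat(A[¬alarm U EF empty]) = {q0, q1, q3}, so the formula holds at q0.

Yes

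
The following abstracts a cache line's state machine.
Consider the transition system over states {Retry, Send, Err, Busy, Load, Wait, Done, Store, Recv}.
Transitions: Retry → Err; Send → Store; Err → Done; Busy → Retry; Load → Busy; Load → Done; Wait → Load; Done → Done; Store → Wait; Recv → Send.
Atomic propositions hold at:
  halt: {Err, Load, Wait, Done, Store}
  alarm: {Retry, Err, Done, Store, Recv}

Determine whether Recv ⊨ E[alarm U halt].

No

E[alarm U halt]: least fixpoint, start Z0 = Sat(halt) = {Err, Load, Wait, Done, Store}, add states in Sat(alarm) with some successor in Z. Z1 = {Retry, Err, Load, Wait, Done, Store}; fixed.
Sat(E[alarm U halt]) = {Retry, Err, Load, Wait, Done, Store}
Recv ∉ Sat(E[alarm U halt]) = {Retry, Err, Load, Wait, Done, Store}, so the formula does not hold at Recv.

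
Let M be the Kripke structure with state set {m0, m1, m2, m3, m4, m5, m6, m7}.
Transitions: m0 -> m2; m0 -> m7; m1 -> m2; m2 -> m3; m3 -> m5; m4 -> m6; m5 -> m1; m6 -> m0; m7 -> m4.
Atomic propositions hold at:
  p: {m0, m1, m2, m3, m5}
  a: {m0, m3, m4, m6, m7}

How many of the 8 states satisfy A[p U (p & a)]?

Sat(p & a) = {m0, m3}
A[p U (p & a)]: least fixpoint, start Z0 = Sat((p & a)) = {m0, m3}, add states in Sat(p) with every successor in Z. Z1 = {m0, m2, m3}; Z2 = {m0, m1, m2, m3}; Z3 = {m0, m1, m2, m3, m5}; fixed.
Sat(A[p U (p & a)]) = {m0, m1, m2, m3, m5}
|Sat(A[p U (p & a)])| = |{m0, m1, m2, m3, m5}| = 5.

5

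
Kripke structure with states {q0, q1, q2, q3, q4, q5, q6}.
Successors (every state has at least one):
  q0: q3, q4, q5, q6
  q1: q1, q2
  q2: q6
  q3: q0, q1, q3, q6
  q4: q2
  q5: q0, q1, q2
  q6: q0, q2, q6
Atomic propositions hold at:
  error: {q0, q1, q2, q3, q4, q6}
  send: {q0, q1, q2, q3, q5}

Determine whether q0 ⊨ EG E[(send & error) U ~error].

Yes

Sat(send & error) = {q0, q1, q2, q3}
Sat(~error) = {q5}
E[(send & error) U ~error]: least fixpoint, start Z0 = Sat(~error) = {q5}, add states in Sat(send & error) with some successor in Z. Z1 = {q0, q5}; Z2 = {q0, q3, q5}; fixed.
Sat(E[(send & error) U ~error]) = {q0, q3, q5}
EG E[(send & error) U ~error]: greatest fixpoint, start Z0 = {q0, q3, q5}, keep only states in Sat with some successor in Z. Already a fixed point.
Sat(EG E[(send & error) U ~error]) = {q0, q3, q5}
q0 ∈ Sat(EG E[(send & error) U ~error]) = {q0, q3, q5}, so the formula holds at q0.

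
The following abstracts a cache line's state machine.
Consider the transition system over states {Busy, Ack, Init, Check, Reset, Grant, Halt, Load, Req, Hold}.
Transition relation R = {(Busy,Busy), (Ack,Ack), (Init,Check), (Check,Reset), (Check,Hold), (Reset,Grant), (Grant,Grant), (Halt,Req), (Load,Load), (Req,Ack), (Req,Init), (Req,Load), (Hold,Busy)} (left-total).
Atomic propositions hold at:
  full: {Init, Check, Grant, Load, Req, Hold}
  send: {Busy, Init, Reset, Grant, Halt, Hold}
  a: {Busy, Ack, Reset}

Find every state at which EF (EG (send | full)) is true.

Sat(send | full) = {Busy, Init, Check, Reset, Grant, Halt, Load, Req, Hold}
EG (send | full): greatest fixpoint, start Z0 = {Busy, Init, Check, Reset, Grant, Halt, Load, Req, Hold}, keep only states in Sat with some successor in Z. Already a fixed point.
Sat(EG (send | full)) = {Busy, Init, Check, Reset, Grant, Halt, Load, Req, Hold}
EF (EG (send | full)): least fixpoint, start Z0 = {Busy, Init, Check, Reset, Grant, Halt, Load, Req, Hold}, add states with some successor in Z. Already a fixed point.
Sat(EF (EG (send | full))) = {Busy, Init, Check, Reset, Grant, Halt, Load, Req, Hold}

{Busy, Init, Check, Reset, Grant, Halt, Load, Req, Hold}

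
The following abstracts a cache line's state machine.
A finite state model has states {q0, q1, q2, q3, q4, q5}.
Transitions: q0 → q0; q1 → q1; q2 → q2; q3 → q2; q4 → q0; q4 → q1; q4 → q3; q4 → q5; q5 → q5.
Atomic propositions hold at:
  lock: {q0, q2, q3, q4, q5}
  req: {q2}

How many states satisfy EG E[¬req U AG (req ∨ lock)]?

5

Sat(¬req) = {q0, q1, q3, q4, q5}
Sat(req ∨ lock) = {q0, q2, q3, q4, q5}
AG (req ∨ lock): greatest fixpoint, start Z0 = {q0, q2, q3, q4, q5}, keep only states in Sat with every successor in Z. Z1 = {q0, q2, q3, q5}; fixed.
Sat(AG (req ∨ lock)) = {q0, q2, q3, q5}
E[¬req U AG (req ∨ lock)]: least fixpoint, start Z0 = Sat(AG (req ∨ lock)) = {q0, q2, q3, q5}, add states in Sat(¬req) with some successor in Z. Z1 = {q0, q2, q3, q4, q5}; fixed.
Sat(E[¬req U AG (req ∨ lock)]) = {q0, q2, q3, q4, q5}
EG E[¬req U AG (req ∨ lock)]: greatest fixpoint, start Z0 = {q0, q2, q3, q4, q5}, keep only states in Sat with some successor in Z. Already a fixed point.
Sat(EG E[¬req U AG (req ∨ lock)]) = {q0, q2, q3, q4, q5}
|Sat(EG E[¬req U AG (req ∨ lock)])| = |{q0, q2, q3, q4, q5}| = 5.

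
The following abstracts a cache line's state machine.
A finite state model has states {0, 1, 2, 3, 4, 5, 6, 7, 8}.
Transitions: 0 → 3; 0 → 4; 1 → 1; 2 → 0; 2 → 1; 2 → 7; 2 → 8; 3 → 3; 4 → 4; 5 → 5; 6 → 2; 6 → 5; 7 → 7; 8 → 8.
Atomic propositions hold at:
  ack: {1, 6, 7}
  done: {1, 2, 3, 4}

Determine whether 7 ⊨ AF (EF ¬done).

Sat(¬done) = {0, 5, 6, 7, 8}
EF ¬done: least fixpoint, start Z0 = {0, 5, 6, 7, 8}, add states with some successor in Z. Z1 = {0, 2, 5, 6, 7, 8}; fixed.
Sat(EF ¬done) = {0, 2, 5, 6, 7, 8}
AF (EF ¬done): least fixpoint, start Z0 = {0, 2, 5, 6, 7, 8}, add states with every successor in Z. Already a fixed point.
Sat(AF (EF ¬done)) = {0, 2, 5, 6, 7, 8}
7 ∈ Sat(AF (EF ¬done)) = {0, 2, 5, 6, 7, 8}, so the formula holds at 7.

Yes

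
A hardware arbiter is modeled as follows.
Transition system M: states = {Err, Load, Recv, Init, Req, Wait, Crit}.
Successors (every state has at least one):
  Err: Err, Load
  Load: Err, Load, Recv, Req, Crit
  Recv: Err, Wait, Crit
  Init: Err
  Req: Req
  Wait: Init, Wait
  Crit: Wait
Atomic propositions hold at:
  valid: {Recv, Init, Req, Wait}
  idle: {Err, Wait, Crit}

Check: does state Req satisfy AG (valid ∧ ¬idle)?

Yes

Sat(¬idle) = {Load, Recv, Init, Req}
Sat(valid ∧ ¬idle) = {Recv, Init, Req}
AG (valid ∧ ¬idle): greatest fixpoint, start Z0 = {Recv, Init, Req}, keep only states in Sat with every successor in Z. Z1 = {Req}; fixed.
Sat(AG (valid ∧ ¬idle)) = {Req}
Req ∈ Sat(AG (valid ∧ ¬idle)) = {Req}, so the formula holds at Req.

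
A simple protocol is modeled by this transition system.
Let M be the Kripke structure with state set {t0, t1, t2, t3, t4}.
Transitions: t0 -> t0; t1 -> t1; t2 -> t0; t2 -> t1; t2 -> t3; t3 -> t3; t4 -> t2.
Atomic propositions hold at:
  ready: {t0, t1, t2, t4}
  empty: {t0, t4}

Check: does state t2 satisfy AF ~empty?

Sat(~empty) = {t1, t2, t3}
AF ~empty: least fixpoint, start Z0 = {t1, t2, t3}, add states with every successor in Z. Z1 = {t1, t2, t3, t4}; fixed.
Sat(AF ~empty) = {t1, t2, t3, t4}
t2 ∈ Sat(AF ~empty) = {t1, t2, t3, t4}, so the formula holds at t2.

Yes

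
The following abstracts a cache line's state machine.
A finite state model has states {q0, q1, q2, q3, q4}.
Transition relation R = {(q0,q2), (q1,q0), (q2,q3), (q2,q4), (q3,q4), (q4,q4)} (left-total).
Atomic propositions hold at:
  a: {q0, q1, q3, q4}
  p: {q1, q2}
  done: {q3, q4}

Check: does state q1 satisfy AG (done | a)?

Sat(done | a) = {q0, q1, q3, q4}
AG (done | a): greatest fixpoint, start Z0 = {q0, q1, q3, q4}, keep only states in Sat with every successor in Z. Z1 = {q1, q3, q4}; Z2 = {q3, q4}; fixed.
Sat(AG (done | a)) = {q3, q4}
q1 ∉ Sat(AG (done | a)) = {q3, q4}, so the formula does not hold at q1.

No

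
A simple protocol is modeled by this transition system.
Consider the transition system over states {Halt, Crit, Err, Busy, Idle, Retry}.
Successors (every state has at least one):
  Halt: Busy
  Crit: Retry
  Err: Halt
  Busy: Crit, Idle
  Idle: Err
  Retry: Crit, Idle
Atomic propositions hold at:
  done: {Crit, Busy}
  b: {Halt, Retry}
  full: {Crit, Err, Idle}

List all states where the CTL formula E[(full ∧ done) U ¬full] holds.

Sat(full ∧ done) = {Crit}
Sat(¬full) = {Halt, Busy, Retry}
E[(full ∧ done) U ¬full]: least fixpoint, start Z0 = Sat(¬full) = {Halt, Busy, Retry}, add states in Sat(full ∧ done) with some successor in Z. Z1 = {Halt, Crit, Busy, Retry}; fixed.
Sat(E[(full ∧ done) U ¬full]) = {Halt, Crit, Busy, Retry}

{Halt, Crit, Busy, Retry}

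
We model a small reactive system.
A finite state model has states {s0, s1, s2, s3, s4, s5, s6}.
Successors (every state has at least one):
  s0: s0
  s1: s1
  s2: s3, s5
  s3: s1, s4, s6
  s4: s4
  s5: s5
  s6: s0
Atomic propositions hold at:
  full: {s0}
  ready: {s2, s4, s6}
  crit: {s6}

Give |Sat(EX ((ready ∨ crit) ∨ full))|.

4

Sat(ready ∨ crit) = {s2, s4, s6}
Sat((ready ∨ crit) ∨ full) = {s0, s2, s4, s6}
Sat(EX ((ready ∨ crit) ∨ full)) = {s : some successor in {s0, s2, s4, s6}} = {s0, s3, s4, s6}
|Sat(EX ((ready ∨ crit) ∨ full))| = |{s0, s3, s4, s6}| = 4.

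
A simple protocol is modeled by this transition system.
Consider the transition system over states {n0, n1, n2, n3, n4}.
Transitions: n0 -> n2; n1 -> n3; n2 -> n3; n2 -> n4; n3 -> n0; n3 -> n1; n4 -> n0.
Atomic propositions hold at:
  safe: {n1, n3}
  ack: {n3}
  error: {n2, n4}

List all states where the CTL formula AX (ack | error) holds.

Sat(ack | error) = {n2, n3, n4}
Sat(AX (ack | error)) = {s : every successor in {n2, n3, n4}} = {n0, n1, n2}

{n0, n1, n2}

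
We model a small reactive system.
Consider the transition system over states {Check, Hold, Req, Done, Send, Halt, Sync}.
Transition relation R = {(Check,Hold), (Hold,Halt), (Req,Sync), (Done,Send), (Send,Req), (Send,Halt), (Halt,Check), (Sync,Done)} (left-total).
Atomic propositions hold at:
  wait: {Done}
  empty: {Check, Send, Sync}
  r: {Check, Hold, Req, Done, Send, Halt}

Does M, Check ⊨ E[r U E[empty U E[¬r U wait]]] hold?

No

Sat(¬r) = {Sync}
E[¬r U wait]: least fixpoint, start Z0 = Sat(wait) = {Done}, add states in Sat(¬r) with some successor in Z. Z1 = {Done, Sync}; fixed.
Sat(E[¬r U wait]) = {Done, Sync}
E[empty U E[¬r U wait]]: least fixpoint, start Z0 = Sat(E[¬r U wait]) = {Done, Sync}, add states in Sat(empty) with some successor in Z. Already a fixed point.
Sat(E[empty U E[¬r U wait]]) = {Done, Sync}
E[r U E[empty U E[¬r U wait]]]: least fixpoint, start Z0 = Sat(E[empty U E[¬r U wait]]) = {Done, Sync}, add states in Sat(r) with some successor in Z. Z1 = {Req, Done, Sync}; Z2 = {Req, Done, Send, Sync}; fixed.
Sat(E[r U E[empty U E[¬r U wait]]]) = {Req, Done, Send, Sync}
Check ∉ Sat(E[r U E[empty U E[¬r U wait]]]) = {Req, Done, Send, Sync}, so the formula does not hold at Check.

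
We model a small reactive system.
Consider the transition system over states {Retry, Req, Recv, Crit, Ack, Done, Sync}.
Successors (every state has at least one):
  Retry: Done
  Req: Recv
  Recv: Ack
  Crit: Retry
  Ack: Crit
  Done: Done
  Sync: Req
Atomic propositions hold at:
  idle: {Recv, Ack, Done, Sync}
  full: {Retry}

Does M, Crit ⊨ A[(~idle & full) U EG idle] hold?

No

Sat(~idle) = {Retry, Req, Crit}
Sat(~idle & full) = {Retry}
EG idle: greatest fixpoint, start Z0 = {Recv, Ack, Done, Sync}, keep only states in Sat with some successor in Z. Z1 = {Recv, Done}; Z2 = {Done}; fixed.
Sat(EG idle) = {Done}
A[(~idle & full) U EG idle]: least fixpoint, start Z0 = Sat(EG idle) = {Done}, add states in Sat(~idle & full) with every successor in Z. Z1 = {Retry, Done}; fixed.
Sat(A[(~idle & full) U EG idle]) = {Retry, Done}
Crit ∉ Sat(A[(~idle & full) U EG idle]) = {Retry, Done}, so the formula does not hold at Crit.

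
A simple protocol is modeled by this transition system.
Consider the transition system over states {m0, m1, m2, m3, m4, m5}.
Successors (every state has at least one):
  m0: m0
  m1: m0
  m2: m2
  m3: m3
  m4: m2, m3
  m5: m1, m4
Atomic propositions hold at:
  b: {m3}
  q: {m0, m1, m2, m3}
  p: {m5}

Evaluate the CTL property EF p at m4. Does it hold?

No

EF p: least fixpoint, start Z0 = {m5}, add states with some successor in Z. Already a fixed point.
Sat(EF p) = {m5}
m4 ∉ Sat(EF p) = {m5}, so the formula does not hold at m4.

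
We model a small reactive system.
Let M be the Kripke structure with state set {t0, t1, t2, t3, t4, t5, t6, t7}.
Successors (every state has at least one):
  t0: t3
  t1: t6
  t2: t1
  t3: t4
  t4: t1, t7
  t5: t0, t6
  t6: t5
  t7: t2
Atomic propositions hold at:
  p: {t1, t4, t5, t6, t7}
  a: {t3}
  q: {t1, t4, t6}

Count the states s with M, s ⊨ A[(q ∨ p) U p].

Sat(q ∨ p) = {t1, t4, t5, t6, t7}
A[(q ∨ p) U p]: least fixpoint, start Z0 = Sat(p) = {t1, t4, t5, t6, t7}, add states in Sat(q ∨ p) with every successor in Z. Already a fixed point.
Sat(A[(q ∨ p) U p]) = {t1, t4, t5, t6, t7}
|Sat(A[(q ∨ p) U p])| = |{t1, t4, t5, t6, t7}| = 5.

5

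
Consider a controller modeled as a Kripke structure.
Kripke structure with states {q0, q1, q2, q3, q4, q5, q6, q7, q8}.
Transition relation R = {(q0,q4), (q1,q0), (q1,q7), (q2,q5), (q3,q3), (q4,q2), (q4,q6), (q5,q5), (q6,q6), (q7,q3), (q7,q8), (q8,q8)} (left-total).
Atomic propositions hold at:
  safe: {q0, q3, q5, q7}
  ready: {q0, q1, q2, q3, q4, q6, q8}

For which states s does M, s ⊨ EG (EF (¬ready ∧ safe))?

Sat(¬ready) = {q5, q7}
Sat(¬ready ∧ safe) = {q5, q7}
EF (¬ready ∧ safe): least fixpoint, start Z0 = {q5, q7}, add states with some successor in Z. Z1 = {q1, q2, q5, q7}; Z2 = {q1, q2, q4, q5, q7}; Z3 = {q0, q1, q2, q4, q5, q7}; fixed.
Sat(EF (¬ready ∧ safe)) = {q0, q1, q2, q4, q5, q7}
EG (EF (¬ready ∧ safe)): greatest fixpoint, start Z0 = {q0, q1, q2, q4, q5, q7}, keep only states in Sat with some successor in Z. Z1 = {q0, q1, q2, q4, q5}; fixed.
Sat(EG (EF (¬ready ∧ safe))) = {q0, q1, q2, q4, q5}

{q0, q1, q2, q4, q5}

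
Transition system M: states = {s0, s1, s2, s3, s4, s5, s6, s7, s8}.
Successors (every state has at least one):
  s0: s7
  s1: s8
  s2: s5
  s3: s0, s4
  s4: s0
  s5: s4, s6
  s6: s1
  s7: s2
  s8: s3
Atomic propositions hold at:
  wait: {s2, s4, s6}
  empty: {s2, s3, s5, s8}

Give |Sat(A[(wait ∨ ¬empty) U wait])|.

5

Sat(¬empty) = {s0, s1, s4, s6, s7}
Sat(wait ∨ ¬empty) = {s0, s1, s2, s4, s6, s7}
A[(wait ∨ ¬empty) U wait]: least fixpoint, start Z0 = Sat(wait) = {s2, s4, s6}, add states in Sat(wait ∨ ¬empty) with every successor in Z. Z1 = {s2, s4, s6, s7}; Z2 = {s0, s2, s4, s6, s7}; fixed.
Sat(A[(wait ∨ ¬empty) U wait]) = {s0, s2, s4, s6, s7}
|Sat(A[(wait ∨ ¬empty) U wait])| = |{s0, s2, s4, s6, s7}| = 5.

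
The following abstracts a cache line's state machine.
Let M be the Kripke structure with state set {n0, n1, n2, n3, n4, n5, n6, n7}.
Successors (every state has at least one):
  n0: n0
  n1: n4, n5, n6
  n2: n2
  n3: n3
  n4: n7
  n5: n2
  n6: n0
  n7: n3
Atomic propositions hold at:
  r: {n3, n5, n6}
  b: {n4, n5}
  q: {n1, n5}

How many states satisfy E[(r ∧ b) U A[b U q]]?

2

Sat(r ∧ b) = {n5}
A[b U q]: least fixpoint, start Z0 = Sat(q) = {n1, n5}, add states in Sat(b) with every successor in Z. Already a fixed point.
Sat(A[b U q]) = {n1, n5}
E[(r ∧ b) U A[b U q]]: least fixpoint, start Z0 = Sat(A[b U q]) = {n1, n5}, add states in Sat(r ∧ b) with some successor in Z. Already a fixed point.
Sat(E[(r ∧ b) U A[b U q]]) = {n1, n5}
|Sat(E[(r ∧ b) U A[b U q]])| = |{n1, n5}| = 2.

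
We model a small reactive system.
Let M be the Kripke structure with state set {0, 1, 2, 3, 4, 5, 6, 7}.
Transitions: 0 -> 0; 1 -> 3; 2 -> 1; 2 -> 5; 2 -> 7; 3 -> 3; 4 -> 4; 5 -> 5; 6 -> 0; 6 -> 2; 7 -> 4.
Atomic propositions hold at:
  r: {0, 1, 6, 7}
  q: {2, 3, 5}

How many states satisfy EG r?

2

EG r: greatest fixpoint, start Z0 = {0, 1, 6, 7}, keep only states in Sat with some successor in Z. Z1 = {0, 6}; fixed.
Sat(EG r) = {0, 6}
|Sat(EG r)| = |{0, 6}| = 2.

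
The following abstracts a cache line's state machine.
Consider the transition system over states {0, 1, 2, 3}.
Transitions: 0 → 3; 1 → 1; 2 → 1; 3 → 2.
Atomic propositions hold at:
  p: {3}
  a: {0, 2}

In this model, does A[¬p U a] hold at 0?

Yes

Sat(¬p) = {0, 1, 2}
A[¬p U a]: least fixpoint, start Z0 = Sat(a) = {0, 2}, add states in Sat(¬p) with every successor in Z. Already a fixed point.
Sat(A[¬p U a]) = {0, 2}
0 ∈ Sat(A[¬p U a]) = {0, 2}, so the formula holds at 0.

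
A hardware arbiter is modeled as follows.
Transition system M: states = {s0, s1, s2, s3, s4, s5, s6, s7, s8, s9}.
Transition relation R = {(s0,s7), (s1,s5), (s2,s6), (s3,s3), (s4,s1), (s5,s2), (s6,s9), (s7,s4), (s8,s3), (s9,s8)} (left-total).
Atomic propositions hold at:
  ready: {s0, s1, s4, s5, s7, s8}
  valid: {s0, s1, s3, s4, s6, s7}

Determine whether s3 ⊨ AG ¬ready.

Sat(¬ready) = {s2, s3, s6, s9}
AG ¬ready: greatest fixpoint, start Z0 = {s2, s3, s6, s9}, keep only states in Sat with every successor in Z. Z1 = {s2, s3, s6}; Z2 = {s2, s3}; Z3 = {s3}; fixed.
Sat(AG ¬ready) = {s3}
s3 ∈ Sat(AG ¬ready) = {s3}, so the formula holds at s3.

Yes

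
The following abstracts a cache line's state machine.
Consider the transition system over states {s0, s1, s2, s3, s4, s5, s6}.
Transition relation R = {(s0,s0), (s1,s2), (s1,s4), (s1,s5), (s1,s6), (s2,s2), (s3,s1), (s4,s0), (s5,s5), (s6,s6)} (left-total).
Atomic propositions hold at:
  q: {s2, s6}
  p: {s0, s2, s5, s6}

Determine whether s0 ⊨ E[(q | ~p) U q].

Sat(~p) = {s1, s3, s4}
Sat(q | ~p) = {s1, s2, s3, s4, s6}
E[(q | ~p) U q]: least fixpoint, start Z0 = Sat(q) = {s2, s6}, add states in Sat(q | ~p) with some successor in Z. Z1 = {s1, s2, s6}; Z2 = {s1, s2, s3, s6}; fixed.
Sat(E[(q | ~p) U q]) = {s1, s2, s3, s6}
s0 ∉ Sat(E[(q | ~p) U q]) = {s1, s2, s3, s6}, so the formula does not hold at s0.

No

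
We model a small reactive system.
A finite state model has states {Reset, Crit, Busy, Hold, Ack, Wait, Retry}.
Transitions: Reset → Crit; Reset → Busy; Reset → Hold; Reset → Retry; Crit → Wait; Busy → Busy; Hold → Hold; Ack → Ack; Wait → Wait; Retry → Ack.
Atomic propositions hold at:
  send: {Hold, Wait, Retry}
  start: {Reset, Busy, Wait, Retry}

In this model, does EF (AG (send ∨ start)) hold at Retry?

Sat(send ∨ start) = {Reset, Busy, Hold, Wait, Retry}
AG (send ∨ start): greatest fixpoint, start Z0 = {Reset, Busy, Hold, Wait, Retry}, keep only states in Sat with every successor in Z. Z1 = {Busy, Hold, Wait}; fixed.
Sat(AG (send ∨ start)) = {Busy, Hold, Wait}
EF (AG (send ∨ start)): least fixpoint, start Z0 = {Busy, Hold, Wait}, add states with some successor in Z. Z1 = {Reset, Crit, Busy, Hold, Wait}; fixed.
Sat(EF (AG (send ∨ start))) = {Reset, Crit, Busy, Hold, Wait}
Retry ∉ Sat(EF (AG (send ∨ start))) = {Reset, Crit, Busy, Hold, Wait}, so the formula does not hold at Retry.

No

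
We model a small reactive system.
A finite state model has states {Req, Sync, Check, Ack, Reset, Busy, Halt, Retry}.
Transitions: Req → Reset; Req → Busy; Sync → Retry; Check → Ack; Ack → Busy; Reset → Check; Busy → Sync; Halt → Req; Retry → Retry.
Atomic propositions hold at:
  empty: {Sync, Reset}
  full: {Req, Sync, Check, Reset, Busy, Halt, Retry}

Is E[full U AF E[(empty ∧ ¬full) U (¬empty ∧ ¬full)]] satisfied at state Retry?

No

Sat(¬full) = {Ack}
Sat(empty ∧ ¬full) = ∅
Sat(¬empty) = {Req, Check, Ack, Busy, Halt, Retry}
Sat(¬empty ∧ ¬full) = {Ack}
E[(empty ∧ ¬full) U (¬empty ∧ ¬full)]: least fixpoint, start Z0 = Sat((¬empty ∧ ¬full)) = {Ack}, add states in Sat(empty ∧ ¬full) with some successor in Z. Already a fixed point.
Sat(E[(empty ∧ ¬full) U (¬empty ∧ ¬full)]) = {Ack}
AF E[(empty ∧ ¬full) U (¬empty ∧ ¬full)]: least fixpoint, start Z0 = {Ack}, add states with every successor in Z. Z1 = {Check, Ack}; Z2 = {Check, Ack, Reset}; fixed.
Sat(AF E[(empty ∧ ¬full) U (¬empty ∧ ¬full)]) = {Check, Ack, Reset}
E[full U AF E[(empty ∧ ¬full) U (¬empty ∧ ¬full)]]: least fixpoint, start Z0 = Sat(AF E[(empty ∧ ¬full) U (¬empty ∧ ¬full)]) = {Check, Ack, Reset}, add states in Sat(full) with some successor in Z. Z1 = {Req, Check, Ack, Reset}; Z2 = {Req, Check, Ack, Reset, Halt}; fixed.
Sat(E[full U AF E[(empty ∧ ¬full) U (¬empty ∧ ¬full)]]) = {Req, Check, Ack, Reset, Halt}
Retry ∉ Sat(E[full U AF E[(empty ∧ ¬full) U (¬empty ∧ ¬full)]]) = {Req, Check, Ack, Reset, Halt}, so the formula does not hold at Retry.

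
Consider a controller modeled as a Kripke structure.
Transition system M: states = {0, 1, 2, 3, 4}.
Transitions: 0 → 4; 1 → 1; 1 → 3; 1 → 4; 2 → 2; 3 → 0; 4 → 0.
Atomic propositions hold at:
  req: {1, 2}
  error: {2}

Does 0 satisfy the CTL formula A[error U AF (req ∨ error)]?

Sat(req ∨ error) = {1, 2}
AF (req ∨ error): least fixpoint, start Z0 = {1, 2}, add states with every successor in Z. Already a fixed point.
Sat(AF (req ∨ error)) = {1, 2}
A[error U AF (req ∨ error)]: least fixpoint, start Z0 = Sat(AF (req ∨ error)) = {1, 2}, add states in Sat(error) with every successor in Z. Already a fixed point.
Sat(A[error U AF (req ∨ error)]) = {1, 2}
0 ∉ Sat(A[error U AF (req ∨ error)]) = {1, 2}, so the formula does not hold at 0.

No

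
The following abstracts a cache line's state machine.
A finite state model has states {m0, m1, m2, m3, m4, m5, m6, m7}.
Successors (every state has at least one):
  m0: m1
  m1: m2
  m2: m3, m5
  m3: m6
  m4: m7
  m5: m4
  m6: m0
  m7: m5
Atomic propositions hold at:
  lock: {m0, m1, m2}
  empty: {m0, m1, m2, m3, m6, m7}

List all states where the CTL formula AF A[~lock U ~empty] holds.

Sat(~lock) = {m3, m4, m5, m6, m7}
Sat(~empty) = {m4, m5}
A[~lock U ~empty]: least fixpoint, start Z0 = Sat(~empty) = {m4, m5}, add states in Sat(~lock) with every successor in Z. Z1 = {m4, m5, m7}; fixed.
Sat(A[~lock U ~empty]) = {m4, m5, m7}
AF A[~lock U ~empty]: least fixpoint, start Z0 = {m4, m5, m7}, add states with every successor in Z. Already a fixed point.
Sat(AF A[~lock U ~empty]) = {m4, m5, m7}

{m4, m5, m7}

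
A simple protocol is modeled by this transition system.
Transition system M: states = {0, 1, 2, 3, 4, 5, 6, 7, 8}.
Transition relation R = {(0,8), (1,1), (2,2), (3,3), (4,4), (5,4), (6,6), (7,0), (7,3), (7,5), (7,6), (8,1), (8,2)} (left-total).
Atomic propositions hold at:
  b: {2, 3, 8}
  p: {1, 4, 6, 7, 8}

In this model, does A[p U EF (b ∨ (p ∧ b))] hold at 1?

Sat(p ∧ b) = {8}
Sat(b ∨ (p ∧ b)) = {2, 3, 8}
EF (b ∨ (p ∧ b)): least fixpoint, start Z0 = {2, 3, 8}, add states with some successor in Z. Z1 = {0, 2, 3, 7, 8}; fixed.
Sat(EF (b ∨ (p ∧ b))) = {0, 2, 3, 7, 8}
A[p U EF (b ∨ (p ∧ b))]: least fixpoint, start Z0 = Sat(EF (b ∨ (p ∧ b))) = {0, 2, 3, 7, 8}, add states in Sat(p) with every successor in Z. Already a fixed point.
Sat(A[p U EF (b ∨ (p ∧ b))]) = {0, 2, 3, 7, 8}
1 ∉ Sat(A[p U EF (b ∨ (p ∧ b))]) = {0, 2, 3, 7, 8}, so the formula does not hold at 1.

No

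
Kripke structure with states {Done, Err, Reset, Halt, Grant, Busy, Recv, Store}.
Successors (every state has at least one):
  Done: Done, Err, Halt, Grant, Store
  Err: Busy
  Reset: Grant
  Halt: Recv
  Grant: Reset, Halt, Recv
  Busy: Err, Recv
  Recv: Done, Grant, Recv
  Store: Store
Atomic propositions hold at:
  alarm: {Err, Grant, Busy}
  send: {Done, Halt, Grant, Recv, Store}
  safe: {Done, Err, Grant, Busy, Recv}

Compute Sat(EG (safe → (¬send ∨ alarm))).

Sat(¬send) = {Err, Reset, Busy}
Sat(¬send ∨ alarm) = {Err, Reset, Grant, Busy}
Sat(safe → (¬send ∨ alarm)) = {Err, Reset, Halt, Grant, Busy, Store}
EG (safe → (¬send ∨ alarm)): greatest fixpoint, start Z0 = {Err, Reset, Halt, Grant, Busy, Store}, keep only states in Sat with some successor in Z. Z1 = {Err, Reset, Grant, Busy, Store}; fixed.
Sat(EG (safe → (¬send ∨ alarm))) = {Err, Reset, Grant, Busy, Store}

{Err, Reset, Grant, Busy, Store}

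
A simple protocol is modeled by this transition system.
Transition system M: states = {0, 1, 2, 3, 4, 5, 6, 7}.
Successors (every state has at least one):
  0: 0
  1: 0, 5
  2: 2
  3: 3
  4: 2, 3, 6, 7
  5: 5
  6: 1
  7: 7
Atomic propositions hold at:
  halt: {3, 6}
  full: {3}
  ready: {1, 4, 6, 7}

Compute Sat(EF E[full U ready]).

E[full U ready]: least fixpoint, start Z0 = Sat(ready) = {1, 4, 6, 7}, add states in Sat(full) with some successor in Z. Already a fixed point.
Sat(E[full U ready]) = {1, 4, 6, 7}
EF E[full U ready]: least fixpoint, start Z0 = {1, 4, 6, 7}, add states with some successor in Z. Already a fixed point.
Sat(EF E[full U ready]) = {1, 4, 6, 7}

{1, 4, 6, 7}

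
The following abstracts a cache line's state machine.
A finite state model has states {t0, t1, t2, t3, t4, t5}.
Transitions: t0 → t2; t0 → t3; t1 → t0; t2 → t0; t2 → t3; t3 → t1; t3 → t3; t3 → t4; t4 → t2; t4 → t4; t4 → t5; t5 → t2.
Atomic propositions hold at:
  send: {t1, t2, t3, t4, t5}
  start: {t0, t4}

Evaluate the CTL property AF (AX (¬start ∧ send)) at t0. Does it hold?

Yes

Sat(¬start) = {t1, t2, t3, t5}
Sat(¬start ∧ send) = {t1, t2, t3, t5}
Sat(AX (¬start ∧ send)) = {s : every successor in {t1, t2, t3, t5}} = {t0, t5}
AF (AX (¬start ∧ send)): least fixpoint, start Z0 = {t0, t5}, add states with every successor in Z. Z1 = {t0, t1, t5}; fixed.
Sat(AF (AX (¬start ∧ send))) = {t0, t1, t5}
t0 ∈ Sat(AF (AX (¬start ∧ send))) = {t0, t1, t5}, so the formula holds at t0.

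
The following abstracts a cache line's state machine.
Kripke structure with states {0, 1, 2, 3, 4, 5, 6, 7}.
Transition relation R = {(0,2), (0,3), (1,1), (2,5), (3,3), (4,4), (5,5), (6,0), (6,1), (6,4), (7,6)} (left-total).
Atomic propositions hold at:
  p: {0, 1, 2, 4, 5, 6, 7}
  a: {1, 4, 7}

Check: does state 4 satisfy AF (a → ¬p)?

No

Sat(¬p) = {3}
Sat(a → ¬p) = {0, 2, 3, 5, 6}
AF (a → ¬p): least fixpoint, start Z0 = {0, 2, 3, 5, 6}, add states with every successor in Z. Z1 = {0, 2, 3, 5, 6, 7}; fixed.
Sat(AF (a → ¬p)) = {0, 2, 3, 5, 6, 7}
4 ∉ Sat(AF (a → ¬p)) = {0, 2, 3, 5, 6, 7}, so the formula does not hold at 4.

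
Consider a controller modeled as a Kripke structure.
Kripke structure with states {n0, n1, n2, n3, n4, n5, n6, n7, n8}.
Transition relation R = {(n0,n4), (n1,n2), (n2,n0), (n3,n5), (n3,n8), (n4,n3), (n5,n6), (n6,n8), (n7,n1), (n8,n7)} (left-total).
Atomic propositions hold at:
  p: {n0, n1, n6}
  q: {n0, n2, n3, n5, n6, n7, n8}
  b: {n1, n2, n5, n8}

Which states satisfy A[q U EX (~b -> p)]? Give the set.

Sat(~b) = {n0, n3, n4, n6, n7}
Sat(~b -> p) = {n0, n1, n2, n5, n6, n8}
Sat(EX (~b -> p)) = {s : some successor in {n0, n1, n2, n5, n6, n8}} = {n1, n2, n3, n5, n6, n7}
A[q U EX (~b -> p)]: least fixpoint, start Z0 = Sat(EX (~b -> p)) = {n1, n2, n3, n5, n6, n7}, add states in Sat(q) with every successor in Z. Z1 = {n1, n2, n3, n5, n6, n7, n8}; fixed.
Sat(A[q U EX (~b -> p)]) = {n1, n2, n3, n5, n6, n7, n8}

{n1, n2, n3, n5, n6, n7, n8}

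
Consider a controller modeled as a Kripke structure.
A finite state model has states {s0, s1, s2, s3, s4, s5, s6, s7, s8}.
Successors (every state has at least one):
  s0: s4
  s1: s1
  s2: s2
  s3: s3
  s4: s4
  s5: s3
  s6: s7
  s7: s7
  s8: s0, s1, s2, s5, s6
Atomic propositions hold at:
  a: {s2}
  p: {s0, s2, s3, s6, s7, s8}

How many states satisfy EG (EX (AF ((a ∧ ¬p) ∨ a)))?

2

Sat(¬p) = {s1, s4, s5}
Sat(a ∧ ¬p) = ∅
Sat((a ∧ ¬p) ∨ a) = {s2}
AF ((a ∧ ¬p) ∨ a): least fixpoint, start Z0 = {s2}, add states with every successor in Z. Already a fixed point.
Sat(AF ((a ∧ ¬p) ∨ a)) = {s2}
Sat(EX (AF ((a ∧ ¬p) ∨ a))) = {s : some successor in {s2}} = {s2, s8}
EG (EX (AF ((a ∧ ¬p) ∨ a))): greatest fixpoint, start Z0 = {s2, s8}, keep only states in Sat with some successor in Z. Already a fixed point.
Sat(EG (EX (AF ((a ∧ ¬p) ∨ a)))) = {s2, s8}
|Sat(EG (EX (AF ((a ∧ ¬p) ∨ a))))| = |{s2, s8}| = 2.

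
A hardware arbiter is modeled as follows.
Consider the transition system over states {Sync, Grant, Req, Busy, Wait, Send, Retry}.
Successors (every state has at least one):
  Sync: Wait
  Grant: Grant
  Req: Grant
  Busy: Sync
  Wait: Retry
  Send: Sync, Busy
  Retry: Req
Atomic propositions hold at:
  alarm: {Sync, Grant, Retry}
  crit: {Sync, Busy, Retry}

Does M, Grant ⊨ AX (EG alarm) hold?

EG alarm: greatest fixpoint, start Z0 = {Sync, Grant, Retry}, keep only states in Sat with some successor in Z. Z1 = {Grant}; fixed.
Sat(EG alarm) = {Grant}
Sat(AX (EG alarm)) = {s : every successor in {Grant}} = {Grant, Req}
Grant ∈ Sat(AX (EG alarm)) = {Grant, Req}, so the formula holds at Grant.

Yes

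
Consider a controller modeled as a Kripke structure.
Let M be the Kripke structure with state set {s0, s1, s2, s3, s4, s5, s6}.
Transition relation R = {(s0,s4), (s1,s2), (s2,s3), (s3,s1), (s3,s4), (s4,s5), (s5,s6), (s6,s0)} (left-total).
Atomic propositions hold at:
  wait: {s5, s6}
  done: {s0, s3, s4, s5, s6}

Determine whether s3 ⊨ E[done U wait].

Yes

E[done U wait]: least fixpoint, start Z0 = Sat(wait) = {s5, s6}, add states in Sat(done) with some successor in Z. Z1 = {s4, s5, s6}; Z2 = {s0, s3, s4, s5, s6}; fixed.
Sat(E[done U wait]) = {s0, s3, s4, s5, s6}
s3 ∈ Sat(E[done U wait]) = {s0, s3, s4, s5, s6}, so the formula holds at s3.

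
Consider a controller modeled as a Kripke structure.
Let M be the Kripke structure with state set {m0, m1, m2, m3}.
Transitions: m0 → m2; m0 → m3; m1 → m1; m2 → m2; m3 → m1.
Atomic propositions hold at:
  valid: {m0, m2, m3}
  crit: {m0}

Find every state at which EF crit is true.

{m0}

EF crit: least fixpoint, start Z0 = {m0}, add states with some successor in Z. Already a fixed point.
Sat(EF crit) = {m0}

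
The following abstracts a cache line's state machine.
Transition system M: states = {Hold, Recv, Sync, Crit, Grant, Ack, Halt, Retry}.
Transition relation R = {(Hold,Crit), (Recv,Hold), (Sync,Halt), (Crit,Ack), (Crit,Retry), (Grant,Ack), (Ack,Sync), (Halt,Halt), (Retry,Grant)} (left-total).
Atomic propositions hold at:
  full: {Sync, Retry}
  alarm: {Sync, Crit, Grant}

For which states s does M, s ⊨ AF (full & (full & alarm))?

Sat(full & alarm) = {Sync}
Sat(full & (full & alarm)) = {Sync}
AF (full & (full & alarm)): least fixpoint, start Z0 = {Sync}, add states with every successor in Z. Z1 = {Sync, Ack}; Z2 = {Sync, Grant, Ack}; Z3 = {Sync, Grant, Ack, Retry}; Z4 = {Sync, Crit, Grant, Ack, Retry}; Z5 = {Hold, Sync, Crit, Grant, Ack, Retry}; Z6 = {Hold, Recv, Sync, Crit, Grant, Ack, Retry}; fixed.
Sat(AF (full & (full & alarm))) = {Hold, Recv, Sync, Crit, Grant, Ack, Retry}

{Hold, Recv, Sync, Crit, Grant, Ack, Retry}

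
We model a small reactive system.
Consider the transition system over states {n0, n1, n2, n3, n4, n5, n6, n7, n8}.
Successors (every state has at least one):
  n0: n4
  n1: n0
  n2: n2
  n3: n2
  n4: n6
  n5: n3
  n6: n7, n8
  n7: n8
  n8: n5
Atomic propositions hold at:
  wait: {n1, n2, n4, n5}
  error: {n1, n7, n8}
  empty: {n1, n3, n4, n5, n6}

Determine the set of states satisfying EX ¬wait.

{n1, n4, n5, n6, n7}

Sat(¬wait) = {n0, n3, n6, n7, n8}
Sat(EX ¬wait) = {s : some successor in {n0, n3, n6, n7, n8}} = {n1, n4, n5, n6, n7}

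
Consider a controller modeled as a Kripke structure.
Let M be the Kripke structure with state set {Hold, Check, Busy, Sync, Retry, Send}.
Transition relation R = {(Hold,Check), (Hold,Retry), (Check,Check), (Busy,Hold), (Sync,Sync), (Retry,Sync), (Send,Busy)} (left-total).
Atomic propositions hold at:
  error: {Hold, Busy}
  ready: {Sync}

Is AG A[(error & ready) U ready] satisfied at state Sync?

Sat(error & ready) = ∅
A[(error & ready) U ready]: least fixpoint, start Z0 = Sat(ready) = {Sync}, add states in Sat(error & ready) with every successor in Z. Already a fixed point.
Sat(A[(error & ready) U ready]) = {Sync}
AG A[(error & ready) U ready]: greatest fixpoint, start Z0 = {Sync}, keep only states in Sat with every successor in Z. Already a fixed point.
Sat(AG A[(error & ready) U ready]) = {Sync}
Sync ∈ Sat(AG A[(error & ready) U ready]) = {Sync}, so the formula holds at Sync.

Yes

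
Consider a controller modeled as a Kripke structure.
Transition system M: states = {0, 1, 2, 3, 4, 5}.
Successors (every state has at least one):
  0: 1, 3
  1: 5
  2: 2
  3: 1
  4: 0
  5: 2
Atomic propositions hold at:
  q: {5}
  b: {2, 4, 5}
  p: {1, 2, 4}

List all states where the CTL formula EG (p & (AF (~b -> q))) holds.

Sat(~b) = {0, 1, 3}
Sat(~b -> q) = {2, 4, 5}
AF (~b -> q): least fixpoint, start Z0 = {2, 4, 5}, add states with every successor in Z. Z1 = {1, 2, 4, 5}; Z2 = {1, 2, 3, 4, 5}; Z3 = {0, 1, 2, 3, 4, 5}; fixed.
Sat(AF (~b -> q)) = {0, 1, 2, 3, 4, 5}
Sat(p & (AF (~b -> q))) = {1, 2, 4}
EG (p & (AF (~b -> q))): greatest fixpoint, start Z0 = {1, 2, 4}, keep only states in Sat with some successor in Z. Z1 = {2}; fixed.
Sat(EG (p & (AF (~b -> q)))) = {2}

{2}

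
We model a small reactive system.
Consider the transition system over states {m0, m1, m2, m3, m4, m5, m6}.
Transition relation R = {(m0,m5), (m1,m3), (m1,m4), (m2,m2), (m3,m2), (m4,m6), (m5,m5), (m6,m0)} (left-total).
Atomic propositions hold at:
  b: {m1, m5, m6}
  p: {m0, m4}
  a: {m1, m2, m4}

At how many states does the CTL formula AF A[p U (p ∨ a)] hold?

Sat(p ∨ a) = {m0, m1, m2, m4}
A[p U (p ∨ a)]: least fixpoint, start Z0 = Sat((p ∨ a)) = {m0, m1, m2, m4}, add states in Sat(p) with every successor in Z. Already a fixed point.
Sat(A[p U (p ∨ a)]) = {m0, m1, m2, m4}
AF A[p U (p ∨ a)]: least fixpoint, start Z0 = {m0, m1, m2, m4}, add states with every successor in Z. Z1 = {m0, m1, m2, m3, m4, m6}; fixed.
Sat(AF A[p U (p ∨ a)]) = {m0, m1, m2, m3, m4, m6}
|Sat(AF A[p U (p ∨ a)])| = |{m0, m1, m2, m3, m4, m6}| = 6.

6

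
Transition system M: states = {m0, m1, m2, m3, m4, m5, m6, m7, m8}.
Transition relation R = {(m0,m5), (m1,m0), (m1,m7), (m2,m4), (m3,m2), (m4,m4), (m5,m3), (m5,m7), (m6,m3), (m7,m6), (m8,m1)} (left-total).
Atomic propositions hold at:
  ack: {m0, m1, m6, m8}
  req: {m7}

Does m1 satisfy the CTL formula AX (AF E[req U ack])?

E[req U ack]: least fixpoint, start Z0 = Sat(ack) = {m0, m1, m6, m8}, add states in Sat(req) with some successor in Z. Z1 = {m0, m1, m6, m7, m8}; fixed.
Sat(E[req U ack]) = {m0, m1, m6, m7, m8}
AF E[req U ack]: least fixpoint, start Z0 = {m0, m1, m6, m7, m8}, add states with every successor in Z. Already a fixed point.
Sat(AF E[req U ack]) = {m0, m1, m6, m7, m8}
Sat(AX (AF E[req U ack])) = {s : every successor in {m0, m1, m6, m7, m8}} = {m1, m7, m8}
m1 ∈ Sat(AX (AF E[req U ack])) = {m1, m7, m8}, so the formula holds at m1.

Yes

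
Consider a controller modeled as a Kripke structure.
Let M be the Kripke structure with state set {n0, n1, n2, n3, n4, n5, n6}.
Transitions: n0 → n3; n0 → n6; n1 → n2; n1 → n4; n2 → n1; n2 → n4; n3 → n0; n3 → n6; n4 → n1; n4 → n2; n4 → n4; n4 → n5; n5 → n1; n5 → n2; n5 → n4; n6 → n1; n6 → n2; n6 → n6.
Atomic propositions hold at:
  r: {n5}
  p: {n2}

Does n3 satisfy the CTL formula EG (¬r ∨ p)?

Yes

Sat(¬r) = {n0, n1, n2, n3, n4, n6}
Sat(¬r ∨ p) = {n0, n1, n2, n3, n4, n6}
EG (¬r ∨ p): greatest fixpoint, start Z0 = {n0, n1, n2, n3, n4, n6}, keep only states in Sat with some successor in Z. Already a fixed point.
Sat(EG (¬r ∨ p)) = {n0, n1, n2, n3, n4, n6}
n3 ∈ Sat(EG (¬r ∨ p)) = {n0, n1, n2, n3, n4, n6}, so the formula holds at n3.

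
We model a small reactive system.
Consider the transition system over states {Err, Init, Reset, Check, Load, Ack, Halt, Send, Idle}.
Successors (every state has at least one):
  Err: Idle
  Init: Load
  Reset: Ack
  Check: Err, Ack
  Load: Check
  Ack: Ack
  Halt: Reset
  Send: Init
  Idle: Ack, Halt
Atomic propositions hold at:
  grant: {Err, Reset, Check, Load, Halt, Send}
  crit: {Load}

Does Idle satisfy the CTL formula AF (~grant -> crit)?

No

Sat(~grant) = {Init, Ack, Idle}
Sat(~grant -> crit) = {Err, Reset, Check, Load, Halt, Send}
AF (~grant -> crit): least fixpoint, start Z0 = {Err, Reset, Check, Load, Halt, Send}, add states with every successor in Z. Z1 = {Err, Init, Reset, Check, Load, Halt, Send}; fixed.
Sat(AF (~grant -> crit)) = {Err, Init, Reset, Check, Load, Halt, Send}
Idle ∉ Sat(AF (~grant -> crit)) = {Err, Init, Reset, Check, Load, Halt, Send}, so the formula does not hold at Idle.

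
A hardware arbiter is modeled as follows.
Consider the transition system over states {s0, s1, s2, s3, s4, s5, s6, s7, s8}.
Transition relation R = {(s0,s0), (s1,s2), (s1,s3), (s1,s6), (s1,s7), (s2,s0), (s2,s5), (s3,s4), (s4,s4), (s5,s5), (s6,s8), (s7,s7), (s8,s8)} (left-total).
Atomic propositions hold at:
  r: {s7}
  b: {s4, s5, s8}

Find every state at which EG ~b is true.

Sat(~b) = {s0, s1, s2, s3, s6, s7}
EG ~b: greatest fixpoint, start Z0 = {s0, s1, s2, s3, s6, s7}, keep only states in Sat with some successor in Z. Z1 = {s0, s1, s2, s7}; fixed.
Sat(EG ~b) = {s0, s1, s2, s7}

{s0, s1, s2, s7}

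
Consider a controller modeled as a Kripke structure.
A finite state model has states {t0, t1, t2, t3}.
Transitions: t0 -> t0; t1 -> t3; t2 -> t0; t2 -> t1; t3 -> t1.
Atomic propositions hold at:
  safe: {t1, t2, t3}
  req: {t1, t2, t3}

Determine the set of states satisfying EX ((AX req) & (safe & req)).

{t1, t2, t3}

Sat(AX req) = {s : every successor in {t1, t2, t3}} = {t1, t3}
Sat(safe & req) = {t1, t2, t3}
Sat((AX req) & (safe & req)) = {t1, t3}
Sat(EX ((AX req) & (safe & req))) = {s : some successor in {t1, t3}} = {t1, t2, t3}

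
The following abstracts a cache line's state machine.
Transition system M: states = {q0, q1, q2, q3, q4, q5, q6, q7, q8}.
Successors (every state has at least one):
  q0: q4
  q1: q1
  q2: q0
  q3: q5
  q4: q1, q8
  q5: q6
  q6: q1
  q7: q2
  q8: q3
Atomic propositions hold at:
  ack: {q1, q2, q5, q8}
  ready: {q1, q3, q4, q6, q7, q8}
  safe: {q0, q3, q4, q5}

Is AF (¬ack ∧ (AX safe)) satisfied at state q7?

Yes

Sat(¬ack) = {q0, q3, q4, q6, q7}
Sat(AX safe) = {s : every successor in {q0, q3, q4, q5}} = {q0, q2, q3, q8}
Sat(¬ack ∧ (AX safe)) = {q0, q3}
AF (¬ack ∧ (AX safe)): least fixpoint, start Z0 = {q0, q3}, add states with every successor in Z. Z1 = {q0, q2, q3, q8}; Z2 = {q0, q2, q3, q7, q8}; fixed.
Sat(AF (¬ack ∧ (AX safe))) = {q0, q2, q3, q7, q8}
q7 ∈ Sat(AF (¬ack ∧ (AX safe))) = {q0, q2, q3, q7, q8}, so the formula holds at q7.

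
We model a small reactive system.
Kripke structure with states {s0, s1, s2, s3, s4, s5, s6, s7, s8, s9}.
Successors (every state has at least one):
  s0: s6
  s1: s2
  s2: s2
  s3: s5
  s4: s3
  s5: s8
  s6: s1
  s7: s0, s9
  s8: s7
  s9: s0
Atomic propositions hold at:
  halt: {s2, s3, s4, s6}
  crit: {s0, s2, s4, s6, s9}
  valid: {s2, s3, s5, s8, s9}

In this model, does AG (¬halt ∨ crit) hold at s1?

Sat(¬halt) = {s0, s1, s5, s7, s8, s9}
Sat(¬halt ∨ crit) = {s0, s1, s2, s4, s5, s6, s7, s8, s9}
AG (¬halt ∨ crit): greatest fixpoint, start Z0 = {s0, s1, s2, s4, s5, s6, s7, s8, s9}, keep only states in Sat with every successor in Z. Z1 = {s0, s1, s2, s5, s6, s7, s8, s9}; fixed.
Sat(AG (¬halt ∨ crit)) = {s0, s1, s2, s5, s6, s7, s8, s9}
s1 ∈ Sat(AG (¬halt ∨ crit)) = {s0, s1, s2, s5, s6, s7, s8, s9}, so the formula holds at s1.

Yes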